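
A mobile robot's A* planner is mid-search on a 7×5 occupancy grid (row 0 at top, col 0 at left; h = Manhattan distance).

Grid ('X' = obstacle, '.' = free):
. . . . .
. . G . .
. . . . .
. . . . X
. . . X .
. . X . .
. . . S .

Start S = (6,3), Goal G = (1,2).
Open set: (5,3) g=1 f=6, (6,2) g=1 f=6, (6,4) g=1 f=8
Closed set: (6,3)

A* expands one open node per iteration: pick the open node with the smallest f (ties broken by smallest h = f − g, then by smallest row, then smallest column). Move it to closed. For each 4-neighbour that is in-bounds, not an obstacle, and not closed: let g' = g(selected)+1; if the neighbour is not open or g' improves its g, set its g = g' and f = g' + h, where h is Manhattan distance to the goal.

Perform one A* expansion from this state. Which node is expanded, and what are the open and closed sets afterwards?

step 1: expand (5,3) (f=6, h=5) → closed; open now [(5,4) g=2 f=8, (6,2) g=1 f=6, (6,4) g=1 f=8]

expanded=(5,3); open=[(5,4) g=2 f=8, (6,2) g=1 f=6, (6,4) g=1 f=8]; closed=[(5,3), (6,3)]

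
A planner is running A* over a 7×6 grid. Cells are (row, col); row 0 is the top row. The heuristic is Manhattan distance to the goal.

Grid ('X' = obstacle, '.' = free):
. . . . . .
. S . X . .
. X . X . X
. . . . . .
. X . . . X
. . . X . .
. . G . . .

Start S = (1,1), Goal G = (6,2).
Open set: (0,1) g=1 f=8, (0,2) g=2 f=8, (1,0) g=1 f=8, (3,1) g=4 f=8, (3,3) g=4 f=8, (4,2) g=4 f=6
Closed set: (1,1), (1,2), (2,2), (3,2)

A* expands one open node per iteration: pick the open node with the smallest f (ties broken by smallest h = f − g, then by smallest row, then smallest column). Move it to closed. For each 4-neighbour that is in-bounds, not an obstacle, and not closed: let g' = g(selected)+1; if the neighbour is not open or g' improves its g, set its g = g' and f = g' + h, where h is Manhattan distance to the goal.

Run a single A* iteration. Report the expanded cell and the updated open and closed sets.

step 1: expand (4,2) (f=6, h=2) → closed; open now [(0,1) g=1 f=8, (0,2) g=2 f=8, (1,0) g=1 f=8, (3,1) g=4 f=8, (3,3) g=4 f=8, (4,3) g=5 f=8, (5,2) g=5 f=6]

expanded=(4,2); open=[(0,1) g=1 f=8, (0,2) g=2 f=8, (1,0) g=1 f=8, (3,1) g=4 f=8, (3,3) g=4 f=8, (4,3) g=5 f=8, (5,2) g=5 f=6]; closed=[(1,1), (1,2), (2,2), (3,2), (4,2)]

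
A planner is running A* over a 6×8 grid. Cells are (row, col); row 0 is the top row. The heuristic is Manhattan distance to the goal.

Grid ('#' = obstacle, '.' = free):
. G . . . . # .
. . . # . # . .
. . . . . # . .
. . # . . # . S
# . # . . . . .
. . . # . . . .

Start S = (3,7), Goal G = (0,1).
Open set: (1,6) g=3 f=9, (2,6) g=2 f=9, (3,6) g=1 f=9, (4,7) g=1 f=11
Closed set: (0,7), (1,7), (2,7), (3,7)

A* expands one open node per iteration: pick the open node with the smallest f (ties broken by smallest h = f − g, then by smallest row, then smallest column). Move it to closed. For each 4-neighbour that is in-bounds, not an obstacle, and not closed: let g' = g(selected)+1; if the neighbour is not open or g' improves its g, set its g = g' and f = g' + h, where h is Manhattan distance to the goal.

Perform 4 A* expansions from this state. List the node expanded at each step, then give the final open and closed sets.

step 1: expand (1,6) (f=9, h=6) → closed; open now [(2,6) g=2 f=9, (3,6) g=1 f=9, (4,7) g=1 f=11]
step 2: expand (2,6) (f=9, h=7) → closed; open now [(3,6) g=1 f=9, (4,7) g=1 f=11]
step 3: expand (3,6) (f=9, h=8) → closed; open now [(4,6) g=2 f=11, (4,7) g=1 f=11]
step 4: expand (4,6) (f=11, h=9) → closed; open now [(4,5) g=3 f=11, (4,7) g=1 f=11, (5,6) g=3 f=13]

order=[(1,6) → (2,6) → (3,6) → (4,6)]; open=[(4,5) g=3 f=11, (4,7) g=1 f=11, (5,6) g=3 f=13]; closed=[(0,7), (1,6), (1,7), (2,6), (2,7), (3,6), (3,7), (4,6)]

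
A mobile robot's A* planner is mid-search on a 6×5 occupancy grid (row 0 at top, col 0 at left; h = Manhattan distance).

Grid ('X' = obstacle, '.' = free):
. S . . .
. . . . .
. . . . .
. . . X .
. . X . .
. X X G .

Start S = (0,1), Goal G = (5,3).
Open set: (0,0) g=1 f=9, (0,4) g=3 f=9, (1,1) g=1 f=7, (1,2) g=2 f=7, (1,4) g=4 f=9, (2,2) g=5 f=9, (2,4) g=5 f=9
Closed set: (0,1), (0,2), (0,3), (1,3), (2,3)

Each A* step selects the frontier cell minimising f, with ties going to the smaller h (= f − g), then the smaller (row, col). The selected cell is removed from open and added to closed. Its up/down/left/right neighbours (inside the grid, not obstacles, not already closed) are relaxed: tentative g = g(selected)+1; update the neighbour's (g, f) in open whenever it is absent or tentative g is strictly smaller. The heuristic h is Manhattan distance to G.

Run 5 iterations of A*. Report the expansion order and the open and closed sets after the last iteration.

step 1: expand (1,2) (f=7, h=5) → closed; open now [(0,0) g=1 f=9, (0,4) g=3 f=9, (1,1) g=1 f=7, (1,4) g=4 f=9, (2,2) g=3 f=7, (2,4) g=5 f=9]
step 2: expand (2,2) (f=7, h=4) → closed; open now [(0,0) g=1 f=9, (0,4) g=3 f=9, (1,1) g=1 f=7, (1,4) g=4 f=9, (2,1) g=4 f=9, (2,4) g=5 f=9, (3,2) g=4 f=7]
step 3: expand (3,2) (f=7, h=3) → closed; open now [(0,0) g=1 f=9, (0,4) g=3 f=9, (1,1) g=1 f=7, (1,4) g=4 f=9, (2,1) g=4 f=9, (2,4) g=5 f=9, (3,1) g=5 f=9]
step 4: expand (1,1) (f=7, h=6) → closed; open now [(0,0) g=1 f=9, (0,4) g=3 f=9, (1,0) g=2 f=9, (1,4) g=4 f=9, (2,1) g=2 f=7, (2,4) g=5 f=9, (3,1) g=5 f=9]
step 5: expand (2,1) (f=7, h=5) → closed; open now [(0,0) g=1 f=9, (0,4) g=3 f=9, (1,0) g=2 f=9, (1,4) g=4 f=9, (2,0) g=3 f=9, (2,4) g=5 f=9, (3,1) g=3 f=7]

order=[(1,2) → (2,2) → (3,2) → (1,1) → (2,1)]; open=[(0,0) g=1 f=9, (0,4) g=3 f=9, (1,0) g=2 f=9, (1,4) g=4 f=9, (2,0) g=3 f=9, (2,4) g=5 f=9, (3,1) g=3 f=7]; closed=[(0,1), (0,2), (0,3), (1,1), (1,2), (1,3), (2,1), (2,2), (2,3), (3,2)]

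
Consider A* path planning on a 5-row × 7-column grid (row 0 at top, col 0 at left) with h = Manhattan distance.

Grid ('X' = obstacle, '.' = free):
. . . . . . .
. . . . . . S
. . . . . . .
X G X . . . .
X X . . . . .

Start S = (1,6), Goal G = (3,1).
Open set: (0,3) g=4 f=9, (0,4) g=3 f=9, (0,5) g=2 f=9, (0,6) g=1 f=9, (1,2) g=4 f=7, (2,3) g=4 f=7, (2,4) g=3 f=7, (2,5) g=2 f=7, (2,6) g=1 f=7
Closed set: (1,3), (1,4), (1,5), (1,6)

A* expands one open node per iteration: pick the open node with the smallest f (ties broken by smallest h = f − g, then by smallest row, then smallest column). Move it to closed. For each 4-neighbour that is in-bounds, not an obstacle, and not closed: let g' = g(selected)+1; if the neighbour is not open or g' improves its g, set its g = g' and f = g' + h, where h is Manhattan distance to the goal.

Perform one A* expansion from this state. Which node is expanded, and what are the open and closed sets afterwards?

expanded=(1,2); open=[(0,2) g=5 f=9, (0,3) g=4 f=9, (0,4) g=3 f=9, (0,5) g=2 f=9, (0,6) g=1 f=9, (1,1) g=5 f=7, (2,2) g=5 f=7, (2,3) g=4 f=7, (2,4) g=3 f=7, (2,5) g=2 f=7, (2,6) g=1 f=7]; closed=[(1,2), (1,3), (1,4), (1,5), (1,6)]

step 1: expand (1,2) (f=7, h=3) → closed; open now [(0,2) g=5 f=9, (0,3) g=4 f=9, (0,4) g=3 f=9, (0,5) g=2 f=9, (0,6) g=1 f=9, (1,1) g=5 f=7, (2,2) g=5 f=7, (2,3) g=4 f=7, (2,4) g=3 f=7, (2,5) g=2 f=7, (2,6) g=1 f=7]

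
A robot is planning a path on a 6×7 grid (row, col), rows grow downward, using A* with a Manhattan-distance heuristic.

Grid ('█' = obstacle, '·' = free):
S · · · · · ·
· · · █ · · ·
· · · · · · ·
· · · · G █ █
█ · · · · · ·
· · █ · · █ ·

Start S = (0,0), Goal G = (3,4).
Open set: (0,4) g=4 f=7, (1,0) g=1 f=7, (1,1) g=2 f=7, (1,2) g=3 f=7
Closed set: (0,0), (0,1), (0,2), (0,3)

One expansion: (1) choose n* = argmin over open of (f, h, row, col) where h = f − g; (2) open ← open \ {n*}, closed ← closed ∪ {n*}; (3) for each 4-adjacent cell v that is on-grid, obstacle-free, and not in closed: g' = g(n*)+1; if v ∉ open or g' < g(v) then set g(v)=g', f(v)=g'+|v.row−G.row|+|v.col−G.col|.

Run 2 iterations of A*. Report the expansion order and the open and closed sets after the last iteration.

order=[(0,4) → (1,4)]; open=[(0,5) g=5 f=9, (1,0) g=1 f=7, (1,1) g=2 f=7, (1,2) g=3 f=7, (1,5) g=6 f=9, (2,4) g=6 f=7]; closed=[(0,0), (0,1), (0,2), (0,3), (0,4), (1,4)]

step 1: expand (0,4) (f=7, h=3) → closed; open now [(0,5) g=5 f=9, (1,0) g=1 f=7, (1,1) g=2 f=7, (1,2) g=3 f=7, (1,4) g=5 f=7]
step 2: expand (1,4) (f=7, h=2) → closed; open now [(0,5) g=5 f=9, (1,0) g=1 f=7, (1,1) g=2 f=7, (1,2) g=3 f=7, (1,5) g=6 f=9, (2,4) g=6 f=7]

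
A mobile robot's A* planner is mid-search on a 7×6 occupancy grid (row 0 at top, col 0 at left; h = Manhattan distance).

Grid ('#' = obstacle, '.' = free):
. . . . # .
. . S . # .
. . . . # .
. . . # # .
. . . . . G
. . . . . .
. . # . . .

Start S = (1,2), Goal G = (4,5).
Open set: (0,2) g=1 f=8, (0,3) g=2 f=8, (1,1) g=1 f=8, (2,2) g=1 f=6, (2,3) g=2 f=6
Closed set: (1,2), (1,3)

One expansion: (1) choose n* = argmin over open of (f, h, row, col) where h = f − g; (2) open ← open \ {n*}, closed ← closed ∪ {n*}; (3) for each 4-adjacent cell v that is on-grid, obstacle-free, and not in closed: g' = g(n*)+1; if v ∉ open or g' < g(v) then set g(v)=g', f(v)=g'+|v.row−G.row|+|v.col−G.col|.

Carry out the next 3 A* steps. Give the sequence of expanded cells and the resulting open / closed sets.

step 1: expand (2,3) (f=6, h=4) → closed; open now [(0,2) g=1 f=8, (0,3) g=2 f=8, (1,1) g=1 f=8, (2,2) g=1 f=6]
step 2: expand (2,2) (f=6, h=5) → closed; open now [(0,2) g=1 f=8, (0,3) g=2 f=8, (1,1) g=1 f=8, (2,1) g=2 f=8, (3,2) g=2 f=6]
step 3: expand (3,2) (f=6, h=4) → closed; open now [(0,2) g=1 f=8, (0,3) g=2 f=8, (1,1) g=1 f=8, (2,1) g=2 f=8, (3,1) g=3 f=8, (4,2) g=3 f=6]

order=[(2,3) → (2,2) → (3,2)]; open=[(0,2) g=1 f=8, (0,3) g=2 f=8, (1,1) g=1 f=8, (2,1) g=2 f=8, (3,1) g=3 f=8, (4,2) g=3 f=6]; closed=[(1,2), (1,3), (2,2), (2,3), (3,2)]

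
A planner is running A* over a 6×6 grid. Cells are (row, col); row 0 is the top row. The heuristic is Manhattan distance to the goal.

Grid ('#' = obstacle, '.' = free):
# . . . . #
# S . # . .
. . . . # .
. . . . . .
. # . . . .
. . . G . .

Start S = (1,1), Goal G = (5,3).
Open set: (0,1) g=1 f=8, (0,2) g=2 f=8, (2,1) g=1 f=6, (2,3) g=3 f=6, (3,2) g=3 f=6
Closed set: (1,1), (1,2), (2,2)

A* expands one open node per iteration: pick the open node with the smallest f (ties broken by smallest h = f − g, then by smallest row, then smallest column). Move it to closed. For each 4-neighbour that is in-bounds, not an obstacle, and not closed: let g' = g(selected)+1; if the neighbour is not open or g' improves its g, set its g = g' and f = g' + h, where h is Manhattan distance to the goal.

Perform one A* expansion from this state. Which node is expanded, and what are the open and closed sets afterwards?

step 1: expand (2,3) (f=6, h=3) → closed; open now [(0,1) g=1 f=8, (0,2) g=2 f=8, (2,1) g=1 f=6, (3,2) g=3 f=6, (3,3) g=4 f=6]

expanded=(2,3); open=[(0,1) g=1 f=8, (0,2) g=2 f=8, (2,1) g=1 f=6, (3,2) g=3 f=6, (3,3) g=4 f=6]; closed=[(1,1), (1,2), (2,2), (2,3)]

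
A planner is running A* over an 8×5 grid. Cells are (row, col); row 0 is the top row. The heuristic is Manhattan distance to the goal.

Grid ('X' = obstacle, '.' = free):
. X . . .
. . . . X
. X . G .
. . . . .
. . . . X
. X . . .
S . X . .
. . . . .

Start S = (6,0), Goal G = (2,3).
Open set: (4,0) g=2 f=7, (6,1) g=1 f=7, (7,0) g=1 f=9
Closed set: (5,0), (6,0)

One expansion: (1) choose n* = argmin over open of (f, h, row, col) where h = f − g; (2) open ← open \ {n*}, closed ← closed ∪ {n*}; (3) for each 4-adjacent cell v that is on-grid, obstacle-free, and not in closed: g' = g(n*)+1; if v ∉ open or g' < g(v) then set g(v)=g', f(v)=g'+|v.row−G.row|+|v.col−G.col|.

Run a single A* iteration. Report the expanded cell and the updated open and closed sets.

step 1: expand (4,0) (f=7, h=5) → closed; open now [(3,0) g=3 f=7, (4,1) g=3 f=7, (6,1) g=1 f=7, (7,0) g=1 f=9]

expanded=(4,0); open=[(3,0) g=3 f=7, (4,1) g=3 f=7, (6,1) g=1 f=7, (7,0) g=1 f=9]; closed=[(4,0), (5,0), (6,0)]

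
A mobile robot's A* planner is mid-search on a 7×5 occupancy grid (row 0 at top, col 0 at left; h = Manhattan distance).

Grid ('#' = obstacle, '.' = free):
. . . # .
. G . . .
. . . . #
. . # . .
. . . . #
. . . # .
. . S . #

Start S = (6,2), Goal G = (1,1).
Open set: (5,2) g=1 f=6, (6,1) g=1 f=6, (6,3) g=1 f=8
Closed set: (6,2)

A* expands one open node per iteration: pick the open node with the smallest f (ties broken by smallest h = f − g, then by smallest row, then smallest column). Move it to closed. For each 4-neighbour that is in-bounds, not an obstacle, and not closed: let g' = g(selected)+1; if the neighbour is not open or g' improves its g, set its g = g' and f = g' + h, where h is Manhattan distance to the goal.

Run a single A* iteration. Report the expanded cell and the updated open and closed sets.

step 1: expand (5,2) (f=6, h=5) → closed; open now [(4,2) g=2 f=6, (5,1) g=2 f=6, (6,1) g=1 f=6, (6,3) g=1 f=8]

expanded=(5,2); open=[(4,2) g=2 f=6, (5,1) g=2 f=6, (6,1) g=1 f=6, (6,3) g=1 f=8]; closed=[(5,2), (6,2)]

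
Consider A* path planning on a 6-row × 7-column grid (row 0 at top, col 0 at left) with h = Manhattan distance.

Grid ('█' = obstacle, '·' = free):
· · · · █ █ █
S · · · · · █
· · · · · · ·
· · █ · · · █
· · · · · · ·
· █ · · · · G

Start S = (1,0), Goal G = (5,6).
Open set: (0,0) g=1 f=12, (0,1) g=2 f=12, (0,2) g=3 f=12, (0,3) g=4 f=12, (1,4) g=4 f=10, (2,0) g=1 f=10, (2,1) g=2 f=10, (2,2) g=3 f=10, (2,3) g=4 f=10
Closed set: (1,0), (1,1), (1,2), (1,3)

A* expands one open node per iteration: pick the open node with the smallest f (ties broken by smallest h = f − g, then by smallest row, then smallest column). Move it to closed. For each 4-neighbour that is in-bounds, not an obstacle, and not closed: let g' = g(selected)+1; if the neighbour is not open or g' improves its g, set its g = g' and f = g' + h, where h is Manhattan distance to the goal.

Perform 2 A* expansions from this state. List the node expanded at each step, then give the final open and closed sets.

step 1: expand (1,4) (f=10, h=6) → closed; open now [(0,0) g=1 f=12, (0,1) g=2 f=12, (0,2) g=3 f=12, (0,3) g=4 f=12, (1,5) g=5 f=10, (2,0) g=1 f=10, (2,1) g=2 f=10, (2,2) g=3 f=10, (2,3) g=4 f=10, (2,4) g=5 f=10]
step 2: expand (1,5) (f=10, h=5) → closed; open now [(0,0) g=1 f=12, (0,1) g=2 f=12, (0,2) g=3 f=12, (0,3) g=4 f=12, (2,0) g=1 f=10, (2,1) g=2 f=10, (2,2) g=3 f=10, (2,3) g=4 f=10, (2,4) g=5 f=10, (2,5) g=6 f=10]

order=[(1,4) → (1,5)]; open=[(0,0) g=1 f=12, (0,1) g=2 f=12, (0,2) g=3 f=12, (0,3) g=4 f=12, (2,0) g=1 f=10, (2,1) g=2 f=10, (2,2) g=3 f=10, (2,3) g=4 f=10, (2,4) g=5 f=10, (2,5) g=6 f=10]; closed=[(1,0), (1,1), (1,2), (1,3), (1,4), (1,5)]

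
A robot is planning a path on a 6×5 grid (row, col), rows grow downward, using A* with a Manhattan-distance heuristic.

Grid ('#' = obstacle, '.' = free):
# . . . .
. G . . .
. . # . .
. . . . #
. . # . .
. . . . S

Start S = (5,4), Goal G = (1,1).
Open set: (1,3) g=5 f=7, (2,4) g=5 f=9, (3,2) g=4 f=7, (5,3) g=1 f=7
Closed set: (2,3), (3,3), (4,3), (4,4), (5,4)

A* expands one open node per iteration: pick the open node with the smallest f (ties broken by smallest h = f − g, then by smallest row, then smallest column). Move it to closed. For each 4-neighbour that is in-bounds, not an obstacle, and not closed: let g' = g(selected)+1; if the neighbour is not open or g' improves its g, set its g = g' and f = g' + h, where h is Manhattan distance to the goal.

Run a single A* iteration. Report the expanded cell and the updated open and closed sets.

step 1: expand (1,3) (f=7, h=2) → closed; open now [(0,3) g=6 f=9, (1,2) g=6 f=7, (1,4) g=6 f=9, (2,4) g=5 f=9, (3,2) g=4 f=7, (5,3) g=1 f=7]

expanded=(1,3); open=[(0,3) g=6 f=9, (1,2) g=6 f=7, (1,4) g=6 f=9, (2,4) g=5 f=9, (3,2) g=4 f=7, (5,3) g=1 f=7]; closed=[(1,3), (2,3), (3,3), (4,3), (4,4), (5,4)]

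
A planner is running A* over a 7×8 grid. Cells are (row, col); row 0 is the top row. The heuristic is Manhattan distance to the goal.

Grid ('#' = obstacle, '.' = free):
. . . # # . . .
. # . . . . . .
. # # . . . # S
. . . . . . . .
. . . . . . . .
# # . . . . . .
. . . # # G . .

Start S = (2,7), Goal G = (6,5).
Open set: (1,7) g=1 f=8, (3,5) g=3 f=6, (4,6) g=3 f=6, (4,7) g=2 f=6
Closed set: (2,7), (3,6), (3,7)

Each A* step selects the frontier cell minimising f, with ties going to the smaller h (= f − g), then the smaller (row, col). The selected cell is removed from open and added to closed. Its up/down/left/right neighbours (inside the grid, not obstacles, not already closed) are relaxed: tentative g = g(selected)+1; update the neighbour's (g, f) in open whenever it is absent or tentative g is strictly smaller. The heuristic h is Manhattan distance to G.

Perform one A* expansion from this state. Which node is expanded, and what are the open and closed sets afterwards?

expanded=(3,5); open=[(1,7) g=1 f=8, (2,5) g=4 f=8, (3,4) g=4 f=8, (4,5) g=4 f=6, (4,6) g=3 f=6, (4,7) g=2 f=6]; closed=[(2,7), (3,5), (3,6), (3,7)]

step 1: expand (3,5) (f=6, h=3) → closed; open now [(1,7) g=1 f=8, (2,5) g=4 f=8, (3,4) g=4 f=8, (4,5) g=4 f=6, (4,6) g=3 f=6, (4,7) g=2 f=6]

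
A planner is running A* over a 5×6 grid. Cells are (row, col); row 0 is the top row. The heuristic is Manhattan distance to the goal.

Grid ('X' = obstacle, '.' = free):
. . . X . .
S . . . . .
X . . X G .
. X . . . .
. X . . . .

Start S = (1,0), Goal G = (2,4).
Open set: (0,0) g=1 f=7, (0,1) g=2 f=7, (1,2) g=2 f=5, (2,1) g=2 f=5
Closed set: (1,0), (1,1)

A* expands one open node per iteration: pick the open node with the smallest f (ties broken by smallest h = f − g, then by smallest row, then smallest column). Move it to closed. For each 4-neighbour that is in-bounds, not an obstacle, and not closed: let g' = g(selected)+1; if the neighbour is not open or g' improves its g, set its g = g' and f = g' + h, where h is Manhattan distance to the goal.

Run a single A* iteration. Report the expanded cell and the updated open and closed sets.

step 1: expand (1,2) (f=5, h=3) → closed; open now [(0,0) g=1 f=7, (0,1) g=2 f=7, (0,2) g=3 f=7, (1,3) g=3 f=5, (2,1) g=2 f=5, (2,2) g=3 f=5]

expanded=(1,2); open=[(0,0) g=1 f=7, (0,1) g=2 f=7, (0,2) g=3 f=7, (1,3) g=3 f=5, (2,1) g=2 f=5, (2,2) g=3 f=5]; closed=[(1,0), (1,1), (1,2)]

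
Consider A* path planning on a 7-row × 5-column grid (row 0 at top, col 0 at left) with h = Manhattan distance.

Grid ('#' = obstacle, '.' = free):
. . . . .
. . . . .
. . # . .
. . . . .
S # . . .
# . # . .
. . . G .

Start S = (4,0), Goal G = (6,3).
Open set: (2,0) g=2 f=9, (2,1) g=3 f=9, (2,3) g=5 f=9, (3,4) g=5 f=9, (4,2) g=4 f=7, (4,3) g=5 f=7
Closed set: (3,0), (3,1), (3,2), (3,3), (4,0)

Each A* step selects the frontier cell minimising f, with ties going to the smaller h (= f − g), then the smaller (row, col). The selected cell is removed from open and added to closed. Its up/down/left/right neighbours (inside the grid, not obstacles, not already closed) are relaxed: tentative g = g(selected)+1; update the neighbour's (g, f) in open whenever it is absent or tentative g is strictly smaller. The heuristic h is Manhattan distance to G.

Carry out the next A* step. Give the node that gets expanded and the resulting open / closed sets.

step 1: expand (4,3) (f=7, h=2) → closed; open now [(2,0) g=2 f=9, (2,1) g=3 f=9, (2,3) g=5 f=9, (3,4) g=5 f=9, (4,2) g=4 f=7, (4,4) g=6 f=9, (5,3) g=6 f=7]

expanded=(4,3); open=[(2,0) g=2 f=9, (2,1) g=3 f=9, (2,3) g=5 f=9, (3,4) g=5 f=9, (4,2) g=4 f=7, (4,4) g=6 f=9, (5,3) g=6 f=7]; closed=[(3,0), (3,1), (3,2), (3,3), (4,0), (4,3)]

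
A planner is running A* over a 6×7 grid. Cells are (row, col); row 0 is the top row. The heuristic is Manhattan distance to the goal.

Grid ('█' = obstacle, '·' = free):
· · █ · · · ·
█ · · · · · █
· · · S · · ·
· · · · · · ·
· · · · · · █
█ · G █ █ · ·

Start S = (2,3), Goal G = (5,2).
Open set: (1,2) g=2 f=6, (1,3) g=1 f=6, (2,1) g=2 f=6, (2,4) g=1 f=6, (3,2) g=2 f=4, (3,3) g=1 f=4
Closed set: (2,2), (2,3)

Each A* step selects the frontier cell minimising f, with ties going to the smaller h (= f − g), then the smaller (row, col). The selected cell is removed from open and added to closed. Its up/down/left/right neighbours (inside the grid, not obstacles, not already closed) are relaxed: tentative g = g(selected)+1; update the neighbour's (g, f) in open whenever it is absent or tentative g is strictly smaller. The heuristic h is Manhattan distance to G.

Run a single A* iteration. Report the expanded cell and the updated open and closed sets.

expanded=(3,2); open=[(1,2) g=2 f=6, (1,3) g=1 f=6, (2,1) g=2 f=6, (2,4) g=1 f=6, (3,1) g=3 f=6, (3,3) g=1 f=4, (4,2) g=3 f=4]; closed=[(2,2), (2,3), (3,2)]

step 1: expand (3,2) (f=4, h=2) → closed; open now [(1,2) g=2 f=6, (1,3) g=1 f=6, (2,1) g=2 f=6, (2,4) g=1 f=6, (3,1) g=3 f=6, (3,3) g=1 f=4, (4,2) g=3 f=4]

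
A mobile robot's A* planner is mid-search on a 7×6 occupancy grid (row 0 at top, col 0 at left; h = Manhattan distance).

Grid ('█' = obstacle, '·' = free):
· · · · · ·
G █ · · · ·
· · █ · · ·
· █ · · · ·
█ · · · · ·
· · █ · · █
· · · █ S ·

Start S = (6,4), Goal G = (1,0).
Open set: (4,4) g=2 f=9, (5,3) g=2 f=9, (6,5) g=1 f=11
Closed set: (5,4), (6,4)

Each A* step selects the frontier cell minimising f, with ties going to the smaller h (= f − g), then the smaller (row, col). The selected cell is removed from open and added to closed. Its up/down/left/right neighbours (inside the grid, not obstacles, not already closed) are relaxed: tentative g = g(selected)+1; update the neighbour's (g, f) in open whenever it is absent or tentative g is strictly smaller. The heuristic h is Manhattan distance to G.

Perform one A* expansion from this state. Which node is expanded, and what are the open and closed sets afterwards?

step 1: expand (4,4) (f=9, h=7) → closed; open now [(3,4) g=3 f=9, (4,3) g=3 f=9, (4,5) g=3 f=11, (5,3) g=2 f=9, (6,5) g=1 f=11]

expanded=(4,4); open=[(3,4) g=3 f=9, (4,3) g=3 f=9, (4,5) g=3 f=11, (5,3) g=2 f=9, (6,5) g=1 f=11]; closed=[(4,4), (5,4), (6,4)]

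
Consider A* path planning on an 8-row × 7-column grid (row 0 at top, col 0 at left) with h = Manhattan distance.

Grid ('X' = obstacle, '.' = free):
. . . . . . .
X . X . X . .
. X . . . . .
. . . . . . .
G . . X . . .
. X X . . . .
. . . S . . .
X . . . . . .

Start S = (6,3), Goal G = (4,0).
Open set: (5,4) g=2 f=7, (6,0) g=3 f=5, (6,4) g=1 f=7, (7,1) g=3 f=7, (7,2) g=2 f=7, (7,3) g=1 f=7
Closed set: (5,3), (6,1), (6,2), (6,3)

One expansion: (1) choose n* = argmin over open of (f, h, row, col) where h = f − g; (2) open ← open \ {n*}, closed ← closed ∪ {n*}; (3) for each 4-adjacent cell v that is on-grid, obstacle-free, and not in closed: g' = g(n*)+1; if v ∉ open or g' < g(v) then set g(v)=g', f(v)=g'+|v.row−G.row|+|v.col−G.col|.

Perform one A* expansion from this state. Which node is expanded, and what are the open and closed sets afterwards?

expanded=(6,0); open=[(5,0) g=4 f=5, (5,4) g=2 f=7, (6,4) g=1 f=7, (7,1) g=3 f=7, (7,2) g=2 f=7, (7,3) g=1 f=7]; closed=[(5,3), (6,0), (6,1), (6,2), (6,3)]

step 1: expand (6,0) (f=5, h=2) → closed; open now [(5,0) g=4 f=5, (5,4) g=2 f=7, (6,4) g=1 f=7, (7,1) g=3 f=7, (7,2) g=2 f=7, (7,3) g=1 f=7]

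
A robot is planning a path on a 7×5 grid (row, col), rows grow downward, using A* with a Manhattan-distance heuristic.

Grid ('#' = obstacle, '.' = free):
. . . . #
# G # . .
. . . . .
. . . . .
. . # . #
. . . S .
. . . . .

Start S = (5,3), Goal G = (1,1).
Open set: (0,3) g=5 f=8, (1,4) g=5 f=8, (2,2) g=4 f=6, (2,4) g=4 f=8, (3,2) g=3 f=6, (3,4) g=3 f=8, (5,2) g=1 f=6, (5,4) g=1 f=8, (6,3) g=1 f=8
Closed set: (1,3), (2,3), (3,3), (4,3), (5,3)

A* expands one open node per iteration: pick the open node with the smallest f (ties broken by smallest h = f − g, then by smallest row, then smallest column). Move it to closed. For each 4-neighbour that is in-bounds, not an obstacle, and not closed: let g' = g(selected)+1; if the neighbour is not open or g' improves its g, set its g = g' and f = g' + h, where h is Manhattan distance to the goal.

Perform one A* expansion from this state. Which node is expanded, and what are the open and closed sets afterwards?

step 1: expand (2,2) (f=6, h=2) → closed; open now [(0,3) g=5 f=8, (1,4) g=5 f=8, (2,1) g=5 f=6, (2,4) g=4 f=8, (3,2) g=3 f=6, (3,4) g=3 f=8, (5,2) g=1 f=6, (5,4) g=1 f=8, (6,3) g=1 f=8]

expanded=(2,2); open=[(0,3) g=5 f=8, (1,4) g=5 f=8, (2,1) g=5 f=6, (2,4) g=4 f=8, (3,2) g=3 f=6, (3,4) g=3 f=8, (5,2) g=1 f=6, (5,4) g=1 f=8, (6,3) g=1 f=8]; closed=[(1,3), (2,2), (2,3), (3,3), (4,3), (5,3)]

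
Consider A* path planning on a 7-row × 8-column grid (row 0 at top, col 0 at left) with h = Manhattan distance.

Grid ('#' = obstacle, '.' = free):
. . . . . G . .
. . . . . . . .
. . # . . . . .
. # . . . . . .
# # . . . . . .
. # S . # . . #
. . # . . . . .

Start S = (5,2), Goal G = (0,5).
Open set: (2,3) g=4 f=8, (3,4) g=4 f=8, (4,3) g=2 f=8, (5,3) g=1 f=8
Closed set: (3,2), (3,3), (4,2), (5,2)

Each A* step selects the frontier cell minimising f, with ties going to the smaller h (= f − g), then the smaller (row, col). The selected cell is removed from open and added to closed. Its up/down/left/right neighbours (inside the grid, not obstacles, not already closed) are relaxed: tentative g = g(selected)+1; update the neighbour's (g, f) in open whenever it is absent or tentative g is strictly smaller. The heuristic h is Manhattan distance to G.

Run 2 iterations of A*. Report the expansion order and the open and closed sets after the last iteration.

step 1: expand (2,3) (f=8, h=4) → closed; open now [(1,3) g=5 f=8, (2,4) g=5 f=8, (3,4) g=4 f=8, (4,3) g=2 f=8, (5,3) g=1 f=8]
step 2: expand (1,3) (f=8, h=3) → closed; open now [(0,3) g=6 f=8, (1,2) g=6 f=10, (1,4) g=6 f=8, (2,4) g=5 f=8, (3,4) g=4 f=8, (4,3) g=2 f=8, (5,3) g=1 f=8]

order=[(2,3) → (1,3)]; open=[(0,3) g=6 f=8, (1,2) g=6 f=10, (1,4) g=6 f=8, (2,4) g=5 f=8, (3,4) g=4 f=8, (4,3) g=2 f=8, (5,3) g=1 f=8]; closed=[(1,3), (2,3), (3,2), (3,3), (4,2), (5,2)]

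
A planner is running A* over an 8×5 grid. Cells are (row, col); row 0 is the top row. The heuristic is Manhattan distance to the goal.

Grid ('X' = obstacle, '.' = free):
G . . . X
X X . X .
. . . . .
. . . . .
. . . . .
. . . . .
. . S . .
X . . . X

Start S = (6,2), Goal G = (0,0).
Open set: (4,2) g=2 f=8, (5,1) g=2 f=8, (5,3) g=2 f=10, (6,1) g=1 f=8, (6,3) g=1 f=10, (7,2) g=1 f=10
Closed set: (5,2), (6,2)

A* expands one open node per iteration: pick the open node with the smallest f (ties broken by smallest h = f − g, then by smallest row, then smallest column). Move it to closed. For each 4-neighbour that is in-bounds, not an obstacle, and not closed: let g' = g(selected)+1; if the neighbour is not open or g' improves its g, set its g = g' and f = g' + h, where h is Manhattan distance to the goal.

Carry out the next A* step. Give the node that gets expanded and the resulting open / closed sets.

step 1: expand (4,2) (f=8, h=6) → closed; open now [(3,2) g=3 f=8, (4,1) g=3 f=8, (4,3) g=3 f=10, (5,1) g=2 f=8, (5,3) g=2 f=10, (6,1) g=1 f=8, (6,3) g=1 f=10, (7,2) g=1 f=10]

expanded=(4,2); open=[(3,2) g=3 f=8, (4,1) g=3 f=8, (4,3) g=3 f=10, (5,1) g=2 f=8, (5,3) g=2 f=10, (6,1) g=1 f=8, (6,3) g=1 f=10, (7,2) g=1 f=10]; closed=[(4,2), (5,2), (6,2)]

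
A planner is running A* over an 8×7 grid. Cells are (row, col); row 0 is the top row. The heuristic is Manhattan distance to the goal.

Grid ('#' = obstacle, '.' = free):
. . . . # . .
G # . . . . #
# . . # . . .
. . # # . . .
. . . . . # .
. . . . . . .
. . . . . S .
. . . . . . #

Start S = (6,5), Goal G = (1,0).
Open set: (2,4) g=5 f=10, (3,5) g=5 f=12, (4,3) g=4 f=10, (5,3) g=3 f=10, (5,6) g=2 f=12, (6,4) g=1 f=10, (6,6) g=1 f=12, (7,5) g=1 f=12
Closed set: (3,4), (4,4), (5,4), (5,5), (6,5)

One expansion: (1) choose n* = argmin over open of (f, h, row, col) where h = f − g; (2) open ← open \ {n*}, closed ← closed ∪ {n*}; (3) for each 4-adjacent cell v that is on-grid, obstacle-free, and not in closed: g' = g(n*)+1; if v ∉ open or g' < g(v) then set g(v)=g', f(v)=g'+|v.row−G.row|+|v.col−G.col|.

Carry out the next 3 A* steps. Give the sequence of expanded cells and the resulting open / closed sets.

step 1: expand (2,4) (f=10, h=5) → closed; open now [(1,4) g=6 f=10, (2,5) g=6 f=12, (3,5) g=5 f=12, (4,3) g=4 f=10, (5,3) g=3 f=10, (5,6) g=2 f=12, (6,4) g=1 f=10, (6,6) g=1 f=12, (7,5) g=1 f=12]
step 2: expand (1,4) (f=10, h=4) → closed; open now [(1,3) g=7 f=10, (1,5) g=7 f=12, (2,5) g=6 f=12, (3,5) g=5 f=12, (4,3) g=4 f=10, (5,3) g=3 f=10, (5,6) g=2 f=12, (6,4) g=1 f=10, (6,6) g=1 f=12, (7,5) g=1 f=12]
step 3: expand (1,3) (f=10, h=3) → closed; open now [(0,3) g=8 f=12, (1,2) g=8 f=10, (1,5) g=7 f=12, (2,5) g=6 f=12, (3,5) g=5 f=12, (4,3) g=4 f=10, (5,3) g=3 f=10, (5,6) g=2 f=12, (6,4) g=1 f=10, (6,6) g=1 f=12, (7,5) g=1 f=12]

order=[(2,4) → (1,4) → (1,3)]; open=[(0,3) g=8 f=12, (1,2) g=8 f=10, (1,5) g=7 f=12, (2,5) g=6 f=12, (3,5) g=5 f=12, (4,3) g=4 f=10, (5,3) g=3 f=10, (5,6) g=2 f=12, (6,4) g=1 f=10, (6,6) g=1 f=12, (7,5) g=1 f=12]; closed=[(1,3), (1,4), (2,4), (3,4), (4,4), (5,4), (5,5), (6,5)]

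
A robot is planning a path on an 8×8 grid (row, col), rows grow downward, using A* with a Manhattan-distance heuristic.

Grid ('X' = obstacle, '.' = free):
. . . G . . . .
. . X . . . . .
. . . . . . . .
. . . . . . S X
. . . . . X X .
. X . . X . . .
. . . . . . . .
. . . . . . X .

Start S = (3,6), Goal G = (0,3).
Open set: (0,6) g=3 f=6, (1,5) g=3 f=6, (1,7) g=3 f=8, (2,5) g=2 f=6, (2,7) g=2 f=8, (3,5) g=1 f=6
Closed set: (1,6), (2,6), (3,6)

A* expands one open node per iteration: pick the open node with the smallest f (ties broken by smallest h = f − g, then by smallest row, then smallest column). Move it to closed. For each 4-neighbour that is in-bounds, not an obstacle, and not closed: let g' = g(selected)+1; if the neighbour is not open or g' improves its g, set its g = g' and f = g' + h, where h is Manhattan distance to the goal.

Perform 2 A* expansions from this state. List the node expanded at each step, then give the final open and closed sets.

order=[(0,6) → (0,5)]; open=[(0,4) g=5 f=6, (0,7) g=4 f=8, (1,5) g=3 f=6, (1,7) g=3 f=8, (2,5) g=2 f=6, (2,7) g=2 f=8, (3,5) g=1 f=6]; closed=[(0,5), (0,6), (1,6), (2,6), (3,6)]

step 1: expand (0,6) (f=6, h=3) → closed; open now [(0,5) g=4 f=6, (0,7) g=4 f=8, (1,5) g=3 f=6, (1,7) g=3 f=8, (2,5) g=2 f=6, (2,7) g=2 f=8, (3,5) g=1 f=6]
step 2: expand (0,5) (f=6, h=2) → closed; open now [(0,4) g=5 f=6, (0,7) g=4 f=8, (1,5) g=3 f=6, (1,7) g=3 f=8, (2,5) g=2 f=6, (2,7) g=2 f=8, (3,5) g=1 f=6]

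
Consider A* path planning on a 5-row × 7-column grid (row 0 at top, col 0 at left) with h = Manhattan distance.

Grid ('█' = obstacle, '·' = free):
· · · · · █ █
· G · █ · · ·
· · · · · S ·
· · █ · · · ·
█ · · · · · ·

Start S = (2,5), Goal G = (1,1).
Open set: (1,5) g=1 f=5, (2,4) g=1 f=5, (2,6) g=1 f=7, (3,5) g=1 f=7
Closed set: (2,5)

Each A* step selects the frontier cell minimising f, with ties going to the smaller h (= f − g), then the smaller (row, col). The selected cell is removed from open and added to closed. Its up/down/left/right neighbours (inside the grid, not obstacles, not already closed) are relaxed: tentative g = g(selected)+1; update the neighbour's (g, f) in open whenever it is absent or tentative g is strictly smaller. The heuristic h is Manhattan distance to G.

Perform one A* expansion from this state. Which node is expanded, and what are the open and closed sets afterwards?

expanded=(1,5); open=[(1,4) g=2 f=5, (1,6) g=2 f=7, (2,4) g=1 f=5, (2,6) g=1 f=7, (3,5) g=1 f=7]; closed=[(1,5), (2,5)]

step 1: expand (1,5) (f=5, h=4) → closed; open now [(1,4) g=2 f=5, (1,6) g=2 f=7, (2,4) g=1 f=5, (2,6) g=1 f=7, (3,5) g=1 f=7]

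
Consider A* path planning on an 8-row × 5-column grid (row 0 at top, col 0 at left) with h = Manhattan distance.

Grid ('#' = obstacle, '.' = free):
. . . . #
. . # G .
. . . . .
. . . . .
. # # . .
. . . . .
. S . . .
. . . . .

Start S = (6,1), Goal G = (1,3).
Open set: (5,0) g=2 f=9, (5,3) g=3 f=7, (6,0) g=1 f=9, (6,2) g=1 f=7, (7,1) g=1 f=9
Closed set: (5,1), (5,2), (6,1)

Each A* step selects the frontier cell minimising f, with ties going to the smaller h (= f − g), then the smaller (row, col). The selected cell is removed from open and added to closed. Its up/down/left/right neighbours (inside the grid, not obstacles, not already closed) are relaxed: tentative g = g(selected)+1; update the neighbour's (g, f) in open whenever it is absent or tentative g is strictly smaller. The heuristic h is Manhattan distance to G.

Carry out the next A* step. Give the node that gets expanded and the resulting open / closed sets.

expanded=(5,3); open=[(4,3) g=4 f=7, (5,0) g=2 f=9, (5,4) g=4 f=9, (6,0) g=1 f=9, (6,2) g=1 f=7, (6,3) g=4 f=9, (7,1) g=1 f=9]; closed=[(5,1), (5,2), (5,3), (6,1)]

step 1: expand (5,3) (f=7, h=4) → closed; open now [(4,3) g=4 f=7, (5,0) g=2 f=9, (5,4) g=4 f=9, (6,0) g=1 f=9, (6,2) g=1 f=7, (6,3) g=4 f=9, (7,1) g=1 f=9]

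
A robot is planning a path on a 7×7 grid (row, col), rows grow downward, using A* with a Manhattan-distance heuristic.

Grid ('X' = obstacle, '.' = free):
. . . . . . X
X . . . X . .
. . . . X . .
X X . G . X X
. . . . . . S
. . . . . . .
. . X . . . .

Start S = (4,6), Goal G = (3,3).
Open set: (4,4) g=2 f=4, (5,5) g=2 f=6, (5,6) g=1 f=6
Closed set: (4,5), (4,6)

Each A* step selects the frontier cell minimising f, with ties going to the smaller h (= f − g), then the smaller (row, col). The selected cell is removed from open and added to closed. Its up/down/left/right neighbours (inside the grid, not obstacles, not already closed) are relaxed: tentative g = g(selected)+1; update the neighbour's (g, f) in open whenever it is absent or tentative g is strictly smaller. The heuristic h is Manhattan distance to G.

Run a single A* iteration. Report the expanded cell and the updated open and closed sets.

step 1: expand (4,4) (f=4, h=2) → closed; open now [(3,4) g=3 f=4, (4,3) g=3 f=4, (5,4) g=3 f=6, (5,5) g=2 f=6, (5,6) g=1 f=6]

expanded=(4,4); open=[(3,4) g=3 f=4, (4,3) g=3 f=4, (5,4) g=3 f=6, (5,5) g=2 f=6, (5,6) g=1 f=6]; closed=[(4,4), (4,5), (4,6)]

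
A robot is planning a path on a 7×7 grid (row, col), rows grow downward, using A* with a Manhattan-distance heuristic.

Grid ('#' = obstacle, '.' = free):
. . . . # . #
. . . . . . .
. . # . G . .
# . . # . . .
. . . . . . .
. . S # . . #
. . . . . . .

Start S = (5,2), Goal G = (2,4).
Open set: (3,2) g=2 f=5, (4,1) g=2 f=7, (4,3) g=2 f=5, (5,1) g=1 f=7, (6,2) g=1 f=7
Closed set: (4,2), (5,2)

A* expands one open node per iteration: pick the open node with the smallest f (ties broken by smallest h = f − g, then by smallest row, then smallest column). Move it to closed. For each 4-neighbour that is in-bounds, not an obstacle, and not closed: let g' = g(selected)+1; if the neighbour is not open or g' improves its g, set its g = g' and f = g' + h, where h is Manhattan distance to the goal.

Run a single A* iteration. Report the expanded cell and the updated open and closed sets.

expanded=(3,2); open=[(3,1) g=3 f=7, (4,1) g=2 f=7, (4,3) g=2 f=5, (5,1) g=1 f=7, (6,2) g=1 f=7]; closed=[(3,2), (4,2), (5,2)]

step 1: expand (3,2) (f=5, h=3) → closed; open now [(3,1) g=3 f=7, (4,1) g=2 f=7, (4,3) g=2 f=5, (5,1) g=1 f=7, (6,2) g=1 f=7]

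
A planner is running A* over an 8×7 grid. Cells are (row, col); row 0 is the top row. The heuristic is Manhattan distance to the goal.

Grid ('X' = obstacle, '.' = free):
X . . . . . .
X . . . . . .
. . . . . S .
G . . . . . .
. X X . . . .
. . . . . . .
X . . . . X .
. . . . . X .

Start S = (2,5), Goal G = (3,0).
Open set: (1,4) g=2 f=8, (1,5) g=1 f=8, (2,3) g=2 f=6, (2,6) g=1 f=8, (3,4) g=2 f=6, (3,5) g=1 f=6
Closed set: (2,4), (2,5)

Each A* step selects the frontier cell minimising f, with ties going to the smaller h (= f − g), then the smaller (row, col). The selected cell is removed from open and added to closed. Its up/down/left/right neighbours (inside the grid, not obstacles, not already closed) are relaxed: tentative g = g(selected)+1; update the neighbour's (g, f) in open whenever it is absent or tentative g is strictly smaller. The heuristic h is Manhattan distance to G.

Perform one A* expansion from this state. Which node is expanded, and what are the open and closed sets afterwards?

step 1: expand (2,3) (f=6, h=4) → closed; open now [(1,3) g=3 f=8, (1,4) g=2 f=8, (1,5) g=1 f=8, (2,2) g=3 f=6, (2,6) g=1 f=8, (3,3) g=3 f=6, (3,4) g=2 f=6, (3,5) g=1 f=6]

expanded=(2,3); open=[(1,3) g=3 f=8, (1,4) g=2 f=8, (1,5) g=1 f=8, (2,2) g=3 f=6, (2,6) g=1 f=8, (3,3) g=3 f=6, (3,4) g=2 f=6, (3,5) g=1 f=6]; closed=[(2,3), (2,4), (2,5)]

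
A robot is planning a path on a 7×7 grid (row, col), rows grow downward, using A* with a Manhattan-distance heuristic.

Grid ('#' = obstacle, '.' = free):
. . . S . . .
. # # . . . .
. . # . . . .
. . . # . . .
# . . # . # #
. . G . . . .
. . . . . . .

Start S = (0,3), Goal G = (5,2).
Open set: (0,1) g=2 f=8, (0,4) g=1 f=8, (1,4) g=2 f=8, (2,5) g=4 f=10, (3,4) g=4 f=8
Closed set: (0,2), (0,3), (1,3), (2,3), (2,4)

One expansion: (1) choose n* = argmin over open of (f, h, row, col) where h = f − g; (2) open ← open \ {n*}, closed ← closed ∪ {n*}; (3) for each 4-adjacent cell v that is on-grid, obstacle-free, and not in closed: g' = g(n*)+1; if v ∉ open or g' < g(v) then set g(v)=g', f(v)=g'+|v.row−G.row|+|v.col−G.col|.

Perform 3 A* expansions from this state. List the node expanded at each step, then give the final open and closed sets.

order=[(3,4) → (4,4) → (5,4)]; open=[(0,1) g=2 f=8, (0,4) g=1 f=8, (1,4) g=2 f=8, (2,5) g=4 f=10, (3,5) g=5 f=10, (5,3) g=7 f=8, (5,5) g=7 f=10, (6,4) g=7 f=10]; closed=[(0,2), (0,3), (1,3), (2,3), (2,4), (3,4), (4,4), (5,4)]

step 1: expand (3,4) (f=8, h=4) → closed; open now [(0,1) g=2 f=8, (0,4) g=1 f=8, (1,4) g=2 f=8, (2,5) g=4 f=10, (3,5) g=5 f=10, (4,4) g=5 f=8]
step 2: expand (4,4) (f=8, h=3) → closed; open now [(0,1) g=2 f=8, (0,4) g=1 f=8, (1,4) g=2 f=8, (2,5) g=4 f=10, (3,5) g=5 f=10, (5,4) g=6 f=8]
step 3: expand (5,4) (f=8, h=2) → closed; open now [(0,1) g=2 f=8, (0,4) g=1 f=8, (1,4) g=2 f=8, (2,5) g=4 f=10, (3,5) g=5 f=10, (5,3) g=7 f=8, (5,5) g=7 f=10, (6,4) g=7 f=10]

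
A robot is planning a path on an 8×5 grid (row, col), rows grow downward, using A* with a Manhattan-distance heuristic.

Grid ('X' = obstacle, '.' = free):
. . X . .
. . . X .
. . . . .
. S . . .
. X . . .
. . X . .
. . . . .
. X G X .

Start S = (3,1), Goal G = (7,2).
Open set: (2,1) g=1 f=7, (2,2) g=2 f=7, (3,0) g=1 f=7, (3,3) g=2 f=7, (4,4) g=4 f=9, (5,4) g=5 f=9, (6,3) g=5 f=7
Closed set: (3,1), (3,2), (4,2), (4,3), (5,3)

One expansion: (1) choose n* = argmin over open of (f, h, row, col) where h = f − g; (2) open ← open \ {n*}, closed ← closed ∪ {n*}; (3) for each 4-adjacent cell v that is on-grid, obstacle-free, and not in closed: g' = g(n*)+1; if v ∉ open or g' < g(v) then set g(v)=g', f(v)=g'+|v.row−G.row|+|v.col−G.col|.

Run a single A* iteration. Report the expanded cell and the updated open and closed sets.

step 1: expand (6,3) (f=7, h=2) → closed; open now [(2,1) g=1 f=7, (2,2) g=2 f=7, (3,0) g=1 f=7, (3,3) g=2 f=7, (4,4) g=4 f=9, (5,4) g=5 f=9, (6,2) g=6 f=7, (6,4) g=6 f=9]

expanded=(6,3); open=[(2,1) g=1 f=7, (2,2) g=2 f=7, (3,0) g=1 f=7, (3,3) g=2 f=7, (4,4) g=4 f=9, (5,4) g=5 f=9, (6,2) g=6 f=7, (6,4) g=6 f=9]; closed=[(3,1), (3,2), (4,2), (4,3), (5,3), (6,3)]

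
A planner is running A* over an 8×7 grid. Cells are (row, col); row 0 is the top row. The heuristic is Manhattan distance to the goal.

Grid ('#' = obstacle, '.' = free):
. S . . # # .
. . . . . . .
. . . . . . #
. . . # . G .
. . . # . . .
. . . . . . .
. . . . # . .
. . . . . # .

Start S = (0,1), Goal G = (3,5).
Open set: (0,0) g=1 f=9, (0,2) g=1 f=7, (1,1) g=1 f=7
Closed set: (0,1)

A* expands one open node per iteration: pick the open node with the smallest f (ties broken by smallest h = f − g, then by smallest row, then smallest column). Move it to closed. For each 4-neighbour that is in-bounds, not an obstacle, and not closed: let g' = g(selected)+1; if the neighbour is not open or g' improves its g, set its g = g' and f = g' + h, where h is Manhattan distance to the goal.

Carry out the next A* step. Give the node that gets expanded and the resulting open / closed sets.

expanded=(0,2); open=[(0,0) g=1 f=9, (0,3) g=2 f=7, (1,1) g=1 f=7, (1,2) g=2 f=7]; closed=[(0,1), (0,2)]

step 1: expand (0,2) (f=7, h=6) → closed; open now [(0,0) g=1 f=9, (0,3) g=2 f=7, (1,1) g=1 f=7, (1,2) g=2 f=7]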